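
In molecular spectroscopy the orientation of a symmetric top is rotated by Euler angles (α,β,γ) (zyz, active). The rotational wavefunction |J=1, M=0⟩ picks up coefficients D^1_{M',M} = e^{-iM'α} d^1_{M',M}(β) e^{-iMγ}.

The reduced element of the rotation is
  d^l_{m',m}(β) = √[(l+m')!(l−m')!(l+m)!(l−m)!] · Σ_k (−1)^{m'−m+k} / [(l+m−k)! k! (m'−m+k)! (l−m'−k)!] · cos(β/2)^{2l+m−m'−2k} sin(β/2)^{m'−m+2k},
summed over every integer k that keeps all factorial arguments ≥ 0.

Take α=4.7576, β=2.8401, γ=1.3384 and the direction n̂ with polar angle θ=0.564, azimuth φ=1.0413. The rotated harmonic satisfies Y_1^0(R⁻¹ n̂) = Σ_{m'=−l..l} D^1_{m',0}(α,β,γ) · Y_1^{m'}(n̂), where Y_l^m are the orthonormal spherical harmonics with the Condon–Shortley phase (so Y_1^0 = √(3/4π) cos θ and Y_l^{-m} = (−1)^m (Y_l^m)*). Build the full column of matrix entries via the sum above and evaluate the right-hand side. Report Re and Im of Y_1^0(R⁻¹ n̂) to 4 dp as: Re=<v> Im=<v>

Need the full column D^1_{m',0} for m'=−1..1 at α=4.7576, β=2.8401, γ=1.3384.
cos(β/2)=0.150176, sin(β/2)=0.988659
d^1_{-1,0}: single k=1 term ⇒ +0.209972;  D = +0.009490-0.209758i
d^1_{0,0}: k∈[0..1] ⇒ +0.022553 -0.977447 = -0.954894;  D = -0.954894+0.000000i
d^1_{1,0}: single k=0 term ⇒ -0.209972;  D = -0.009490-0.209758i
Y_1^{m'}(θ=0.564,φ=1.0413) and Σ D·Y over m':
  (+0.0095-0.2098i)·(+0.0933-0.1594i)  (-0.9549+0.0000i)·(+0.4129+0.0000i)  (-0.0095-0.2098i)·(-0.0933-0.1594i)
Y_1^0(R⁻¹ n̂) = -0.459404+0.000000i

Re=-0.4594 Im=0.0000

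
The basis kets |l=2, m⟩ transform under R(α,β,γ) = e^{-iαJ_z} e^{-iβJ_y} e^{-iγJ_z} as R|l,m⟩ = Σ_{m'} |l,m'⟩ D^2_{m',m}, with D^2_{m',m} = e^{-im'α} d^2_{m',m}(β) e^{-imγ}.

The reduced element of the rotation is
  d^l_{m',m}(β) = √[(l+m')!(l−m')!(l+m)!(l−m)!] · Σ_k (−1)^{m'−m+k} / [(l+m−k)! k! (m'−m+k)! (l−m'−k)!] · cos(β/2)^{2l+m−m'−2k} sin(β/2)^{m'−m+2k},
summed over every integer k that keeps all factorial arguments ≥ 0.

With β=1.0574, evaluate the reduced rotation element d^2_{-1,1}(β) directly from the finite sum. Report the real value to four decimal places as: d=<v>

d=0.5044

d^2_{-1,1}(β=1.0574) via the finite sum:
c=cos(1.057400/2)=0.863464, s=sin(1.057400/2)=0.504411; N=√[1·6·6·1]=6.000000
Admissible k: 2..3 (factorial args all ≥0)
  k=2: (−1)^0·6.0000/(2)·0.8635^2·0.5044^2 = +0.569087
  k=3: (−1)^1·6.0000/(6)·0.8635^0·0.5044^4 = -0.064735
d^2_{-1,1}(1.0574) = +0.569087 -0.064735 = +0.504352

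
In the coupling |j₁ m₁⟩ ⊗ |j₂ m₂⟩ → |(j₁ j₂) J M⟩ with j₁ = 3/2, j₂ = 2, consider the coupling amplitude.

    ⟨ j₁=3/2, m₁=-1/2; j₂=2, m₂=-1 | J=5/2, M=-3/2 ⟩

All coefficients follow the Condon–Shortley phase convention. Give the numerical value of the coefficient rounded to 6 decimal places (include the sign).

+√(1/35) ≈ +0.169031

√[6·1!2!3!/7! · 1!2!1!3!1!4!] = √(144/35)
  +(−1)^0/∏(0,1,2,1,0,2)! = 1/4  (running 1/4)
  +(−1)^1/∏(1,0,1,0,1,3)! = -1/6  (running 1/12)
⟨..|..⟩ = √(144/35)·(1/12) = +0.169031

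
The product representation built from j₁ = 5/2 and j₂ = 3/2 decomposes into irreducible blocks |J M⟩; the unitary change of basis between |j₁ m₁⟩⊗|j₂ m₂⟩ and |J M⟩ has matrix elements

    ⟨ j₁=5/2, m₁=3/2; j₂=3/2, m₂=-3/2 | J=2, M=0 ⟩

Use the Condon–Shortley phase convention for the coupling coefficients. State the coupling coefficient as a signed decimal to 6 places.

triangle: 2!*3!*1!/7! = 12/5040
(j±m)!: 4!*1!*0!*3!*2!*2! = 576
prefactor² = (2J+1)*Δ*N² = 48/7
  k=0: +1/(0!*2!*1!*0!*2!*1!) = 1/4
Σ = 1/4  ⇒  CG² = 48/7*(1/4)² = 3/7
CG = +√(3/7) = +0.654654

+√(3/7) = +0.654654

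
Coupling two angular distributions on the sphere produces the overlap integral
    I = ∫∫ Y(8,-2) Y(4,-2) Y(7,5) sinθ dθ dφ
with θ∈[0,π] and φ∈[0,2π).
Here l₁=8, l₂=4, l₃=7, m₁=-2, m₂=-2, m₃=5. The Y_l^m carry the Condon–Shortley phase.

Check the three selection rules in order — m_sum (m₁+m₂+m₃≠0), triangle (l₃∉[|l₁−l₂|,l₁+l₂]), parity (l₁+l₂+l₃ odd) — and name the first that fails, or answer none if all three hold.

m_sum

Σmᵢ = 1  ✗
l₃∈[|l₁−l₂|,l₁+l₂]=[4,12], have l₃=7
Σlᵢ = 19 ⇒ odd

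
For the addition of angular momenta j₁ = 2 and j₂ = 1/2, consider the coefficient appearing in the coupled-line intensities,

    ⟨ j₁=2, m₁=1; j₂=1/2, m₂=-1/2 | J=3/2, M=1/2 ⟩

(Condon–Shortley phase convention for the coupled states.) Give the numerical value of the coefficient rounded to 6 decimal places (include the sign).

+√(3/5) = +0.774597

√[4·1!3!0!/5! · 3!1!0!1!2!1!] = √(12/5)
  +(−1)^0/∏(0,1,1,0,2,0)! = 1/2  (running 1/2)
⟨..|..⟩ = √(12/5)·(1/2) = +0.774597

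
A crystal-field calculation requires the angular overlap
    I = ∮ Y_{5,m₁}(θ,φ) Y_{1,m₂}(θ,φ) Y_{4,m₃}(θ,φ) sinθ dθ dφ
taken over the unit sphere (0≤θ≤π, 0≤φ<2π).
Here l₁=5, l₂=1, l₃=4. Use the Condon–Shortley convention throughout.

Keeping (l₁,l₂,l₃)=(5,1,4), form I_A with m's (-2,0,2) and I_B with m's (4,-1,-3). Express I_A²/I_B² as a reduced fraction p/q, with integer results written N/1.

7/12

Same 5,1,4: normalisation and zero-m 3j drop out of the ratio.
A: Δ: 2! 8! 0! / 11! → 1/495; sum: t=1:−1/1440 = -1/1440; 3j²(5 1 4; -2 0 2) = Δ·Π!·Σ² = 7/165  (sign -1)
B: Δ: 2! 8! 0! / 11! → 1/495; sum: t=0:+1/10080 = 1/10080; 3j²(5 1 4; 4 -1 -3) = Δ·Π!·Σ² = 4/55  (sign -1)
I_A²/I_B² = (7/165)/(4/55) = 7/12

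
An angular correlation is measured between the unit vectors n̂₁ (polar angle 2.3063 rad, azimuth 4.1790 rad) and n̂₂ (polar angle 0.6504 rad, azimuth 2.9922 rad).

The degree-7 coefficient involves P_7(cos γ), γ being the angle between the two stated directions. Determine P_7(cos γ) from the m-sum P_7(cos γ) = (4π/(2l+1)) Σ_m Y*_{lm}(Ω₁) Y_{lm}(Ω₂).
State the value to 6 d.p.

0.096765

Term-by-term m-sum for l=7 (normalisation 4π/15 = 0.837758):
  term(m=-7) = (-0.000403, 0.000827)   from Y*(Ω₁)=(-0.034394, -0.051133), Y(Ω₂)=(-0.007480, -0.012912)
  term(m=-6) = (-0.010247, -0.011377)   from Y*(Ω₁)=(-0.208285, 0.012249), Y(Ω₂)=(0.045825, 0.057317)
  term(m=-5) = (0.081017, -0.029499)   from Y*(Ω₁)=(-0.182397, 0.354978), Y(Ω₂)=(-0.158520, -0.146780)
  term(m=-4) = (-0.006072, 0.174346)   from Y*(Ω₁)=(0.226520, 0.359100), Y(Ω₂)=(0.339681, 0.231179)
  term(m=-3) = (-0.042630, -0.018977)   from Y*(Ω₁)=(0.102309, -0.003006), Y(Ω₂)=(-0.410877, -0.197554)
  term(m=-2) = (-0.028286, 0.027319)   from Y*(Ω₁)=(-0.154398, 0.279944), Y(Ω₂)=(0.117556, 0.036208)
  term(m=-1) = (0.033627, 0.083225)   from Y*(Ω₁)=(0.130143, 0.220402), Y(Ω₂)=(0.346784, 0.052196)
  term(m=+0) = (0.061491, 0.000000)   from Y*(Ω₁)=(-0.252037, -0.000000), Y(Ω₂)=(-0.243977, 0.000000)
  term(m=+1) = (0.033627, -0.083225)   from Y*(Ω₁)=(-0.130143, 0.220402), Y(Ω₂)=(-0.346784, 0.052196)
  term(m=+2) = (-0.028286, -0.027319)   from Y*(Ω₁)=(-0.154398, -0.279944), Y(Ω₂)=(0.117556, -0.036208)
  term(m=+3) = (-0.042630, 0.018977)   from Y*(Ω₁)=(-0.102309, -0.003006), Y(Ω₂)=(0.410877, -0.197554)
  term(m=+4) = (-0.006072, -0.174346)   from Y*(Ω₁)=(0.226520, -0.359100), Y(Ω₂)=(0.339681, -0.231179)
  term(m=+5) = (0.081017, 0.029499)   from Y*(Ω₁)=(0.182397, 0.354978), Y(Ω₂)=(0.158520, -0.146780)
  term(m=+6) = (-0.010247, 0.011377)   from Y*(Ω₁)=(-0.208285, -0.012249), Y(Ω₂)=(0.045825, -0.057317)
  term(m=+7) = (-0.000403, -0.000827)   from Y*(Ω₁)=(0.034394, -0.051133), Y(Ω₂)=(0.007480, -0.012912)
Total Σ_m = (0.115504, -0.000000). Multiply by 0.837758: (0.096765, -0.000000). P_7(cos γ) = 0.096765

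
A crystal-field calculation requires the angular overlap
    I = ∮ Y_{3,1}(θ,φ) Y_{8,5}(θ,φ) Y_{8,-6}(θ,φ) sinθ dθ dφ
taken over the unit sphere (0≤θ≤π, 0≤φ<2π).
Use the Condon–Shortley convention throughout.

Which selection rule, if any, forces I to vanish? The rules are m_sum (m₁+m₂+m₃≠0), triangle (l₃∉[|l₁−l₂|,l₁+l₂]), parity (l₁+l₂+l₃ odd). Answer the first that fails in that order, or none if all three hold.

Σmᵢ = 0  ✓
l₃∈[|l₁−l₂|,l₁+l₂]=[5,11], have l₃=8  ✓
Σlᵢ = 19 ⇒ odd  ✗

parity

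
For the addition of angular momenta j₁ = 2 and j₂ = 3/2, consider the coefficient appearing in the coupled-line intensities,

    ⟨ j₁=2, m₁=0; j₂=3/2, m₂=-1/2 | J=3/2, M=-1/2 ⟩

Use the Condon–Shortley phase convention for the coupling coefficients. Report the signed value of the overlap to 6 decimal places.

triangle: 2!*2!*1!/6! = 4/720
(j±m)!: 2!*2!*1!*2!*1!*2! = 16
prefactor² = (2J+1)*Δ*N² = 16/45
  k=0: +1/(0!*2!*2!*1!*0!*0!) = 1/4
  k=1: −1/(1!*1!*1!*0!*1!*1!) = -1
Σ = -3/4  ⇒  CG² = 16/45*(-3/4)² = 1/5
CG = −√(1/5) = -0.447214

−√(1/5) = -0.447214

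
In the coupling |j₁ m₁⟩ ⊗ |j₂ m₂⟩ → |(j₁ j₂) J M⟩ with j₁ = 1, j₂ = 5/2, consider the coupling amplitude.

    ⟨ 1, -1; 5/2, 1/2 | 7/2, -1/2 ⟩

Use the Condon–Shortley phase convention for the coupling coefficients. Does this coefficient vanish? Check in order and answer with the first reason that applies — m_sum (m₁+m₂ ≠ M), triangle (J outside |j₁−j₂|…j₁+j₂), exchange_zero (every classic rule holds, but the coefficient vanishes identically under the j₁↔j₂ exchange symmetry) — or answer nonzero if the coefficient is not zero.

nonzero

m-sum: m₁+m₂ = -1+1/2 = -1/2, M = -1/2  ✓
triangle: |j₁−j₂| = 3/2 ≤ J = 7/2 ≤ j₁+j₂ = 7/2  ✓
exchange: j₁≠j₂ or m₁≠m₂ — the exchange symmetry imposes no constraint here
value check: CG = +√(2/7) = +0.534522 ≠ 0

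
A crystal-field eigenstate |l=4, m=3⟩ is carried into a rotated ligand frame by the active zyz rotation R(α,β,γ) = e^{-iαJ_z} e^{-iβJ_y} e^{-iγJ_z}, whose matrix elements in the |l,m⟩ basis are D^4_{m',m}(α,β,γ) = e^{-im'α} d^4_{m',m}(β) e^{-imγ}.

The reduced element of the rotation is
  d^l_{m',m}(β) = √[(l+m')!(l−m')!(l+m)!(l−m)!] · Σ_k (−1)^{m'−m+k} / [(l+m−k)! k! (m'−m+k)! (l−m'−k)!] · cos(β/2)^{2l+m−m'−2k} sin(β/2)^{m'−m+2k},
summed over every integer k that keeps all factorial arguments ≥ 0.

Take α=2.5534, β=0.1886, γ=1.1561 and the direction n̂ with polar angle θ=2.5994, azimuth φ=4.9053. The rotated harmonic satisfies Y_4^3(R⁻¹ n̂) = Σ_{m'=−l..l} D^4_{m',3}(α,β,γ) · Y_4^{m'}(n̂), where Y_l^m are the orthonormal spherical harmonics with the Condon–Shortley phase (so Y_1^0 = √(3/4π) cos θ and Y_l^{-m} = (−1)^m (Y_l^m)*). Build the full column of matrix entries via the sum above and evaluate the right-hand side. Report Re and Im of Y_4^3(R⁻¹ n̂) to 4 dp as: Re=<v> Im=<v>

Need the full column D^4_{m',3} for m'=−4..4 at α=2.5534, β=0.1886, γ=1.1561.
cos(β/2)=0.995557, sin(β/2)=0.094160
d^4_{-4,3}: single k=7 term ⇒ +0.000000;  D = +0.000000+0.000000i
d^4_{-3,3}: k∈[6..7] ⇒ +0.000005 -0.000000 = +0.000005;  D = -0.000002-0.000004i
d^4_{-2,3}: k∈[5..6] ⇒ +0.000082 -0.000000 = +0.000082;  D = -0.000006+0.000082i
d^4_{-1,3}: k∈[4..5] ⇒ +0.001022 -0.000005 = +0.001016;  D = +0.000620-0.000805i
d^4_{0,3}: k∈[3..4] ⇒ +0.009660 -0.000086 = +0.009574;  D = -0.009068+0.003073i
d^4_{1,3}: k∈[2..3] ⇒ +0.068518 -0.001022 = +0.067496;  D = +0.065202+0.017449i
d^4_{2,3}: k∈[1..2] ⇒ +0.341503 -0.009165 = +0.332339;  D = -0.219418-0.249609i
d^4_{3,3}: k∈[0..1] ⇒ +0.965004 -0.060427 = +0.904577;  D = +0.119888+0.896597i
d^4_{4,3}: single k=0 term ⇒ -0.258152;  D = -0.113510+0.231858i
Y_4^{m'}(θ=2.5994,φ=4.9053) and Σ D·Y over m':
  (+0.0000+0.0000i)·(+0.0225-0.0219i)  (-0.0000-0.0000i)·(+0.0806+0.1233i)  (-0.0000+0.0001i)·(-0.3413+0.1386i)  (+0.0006-0.0008i)·(-0.0856-0.4384i)  (-0.0091+0.0031i)·(-0.0179+0.0000i)  (+0.0652+0.0174i)·(+0.0856-0.4384i)  (-0.2194-0.2496i)·(-0.3413-0.1386i)  (+0.1199+0.8966i)·(-0.0806+0.1233i)  (-0.1135+0.2319i)·(+0.0225+0.0219i)
Y_4^3(R⁻¹ n̂) = -0.074590+0.033517i

Re=-0.0746 Im=0.0335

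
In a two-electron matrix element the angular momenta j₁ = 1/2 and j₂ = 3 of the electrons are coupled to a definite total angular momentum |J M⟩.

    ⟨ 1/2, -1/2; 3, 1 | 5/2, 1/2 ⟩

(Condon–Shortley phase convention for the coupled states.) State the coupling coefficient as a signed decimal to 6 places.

triangle: 1!×0!×5!/7! = 120/5040
(j±m)!: 0!×1!×4!×2!×3!×2! = 576
prefactor² = (2J+1)×Δ×N² = 576/7
  k=1: −1/(1!×0!×0!×3!×0!×2!) = -1/12
Σ = -1/12  ⇒  CG² = 576/7×(-1/12)² = 4/7
CG = −√(4/7) = -0.755929

-0.755929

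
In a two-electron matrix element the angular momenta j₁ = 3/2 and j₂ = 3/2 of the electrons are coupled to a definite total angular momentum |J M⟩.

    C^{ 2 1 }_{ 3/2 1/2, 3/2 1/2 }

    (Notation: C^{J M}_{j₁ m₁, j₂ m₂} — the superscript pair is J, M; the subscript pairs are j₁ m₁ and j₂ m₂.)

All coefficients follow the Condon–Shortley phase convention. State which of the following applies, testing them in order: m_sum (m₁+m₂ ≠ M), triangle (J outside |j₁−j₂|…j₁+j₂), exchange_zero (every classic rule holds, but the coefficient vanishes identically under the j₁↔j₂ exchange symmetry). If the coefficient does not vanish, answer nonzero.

m-sum: m₁+m₂ = 1/2+1/2 = 1, M = 1  ✓
triangle: |j₁−j₂| = 0 ≤ J = 2 ≤ j₁+j₂ = 3  ✓
exchange: j₁=j₂ and m₁=m₂, and (−1)^(j₁+j₂−J) = (−1)^1 = −1 forces ⟨j₁m₁;j₂m₂|JM⟩ = −⟨j₂m₂;j₁m₁|JM⟩ = −⟨j₁m₁;j₂m₂|JM⟩ ⇒ the coefficient vanishes identically
Racah sum check: Σ_k collapses to 0 ⇒ CG = 0

exchange_zero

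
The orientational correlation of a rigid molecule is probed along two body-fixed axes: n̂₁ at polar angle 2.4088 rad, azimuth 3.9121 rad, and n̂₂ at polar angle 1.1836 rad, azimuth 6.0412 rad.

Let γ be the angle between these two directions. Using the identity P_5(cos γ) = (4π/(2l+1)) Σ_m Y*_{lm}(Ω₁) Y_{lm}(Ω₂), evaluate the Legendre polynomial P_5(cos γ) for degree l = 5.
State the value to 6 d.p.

0.174305

Summing Y*_{l m}(θ₁,φ₁)·Y_{l m}(θ₂,φ₂) over m ∈ [−5, 5]; prefactor 4π/(2·5+1) = 1.142397:
  m=-5: Y*=+0.047112+0.040571i  Y=+0.111561+0.295607i  product -0.006737+0.018453i
  m=-4: Y*=+0.218077-0.013005i  Y=+0.231013+0.335611i  product +0.054743+0.070185i
  m=-3: Y*=+0.277616-0.303598i  Y=+0.058171+0.051636i  product +0.031826-0.003326i
  m=-2: Y*=-0.011037-0.370498i  Y=-0.277939-0.146104i  product -0.051063+0.104588i
  m=-1: Y*=+0.049894+0.048430i  Y=-0.163886-0.040451i  product -0.006218-0.009955i
  m=+0: Y*=+0.386306-0.000000i  Y=+0.278219+0.000000i  product +0.107478+0.000000i
  m=+1: Y*=-0.049894+0.048430i  Y=+0.163886-0.040451i  product -0.006218+0.009955i
  m=+2: Y*=-0.011037+0.370498i  Y=-0.277939+0.146104i  product -0.051063-0.104588i
  m=+3: Y*=-0.277616-0.303598i  Y=-0.058171+0.051636i  product +0.031826+0.003326i
  m=+4: Y*=+0.218077+0.013005i  Y=+0.231013-0.335611i  product +0.054743-0.070185i
  m=+5: Y*=-0.047112+0.040571i  Y=-0.111561+0.295607i  product -0.006737-0.018453i
Total Σ_m = +0.152578+0.000000i. Multiply by 1.142397: +0.174305+0.000000i. P_5(cos γ) = 0.174305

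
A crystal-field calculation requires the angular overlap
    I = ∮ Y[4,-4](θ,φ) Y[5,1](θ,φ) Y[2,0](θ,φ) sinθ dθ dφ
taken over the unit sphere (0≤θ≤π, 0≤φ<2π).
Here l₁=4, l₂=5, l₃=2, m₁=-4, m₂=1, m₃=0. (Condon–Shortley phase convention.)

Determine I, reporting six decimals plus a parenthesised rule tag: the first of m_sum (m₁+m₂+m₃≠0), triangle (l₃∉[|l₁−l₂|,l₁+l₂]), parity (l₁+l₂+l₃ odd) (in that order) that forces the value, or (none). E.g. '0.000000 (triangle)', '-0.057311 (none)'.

m-sum = -4 + 1 + 0 = -3 ≠ 0 ⇒ I = 0

0.000000 (m_sum)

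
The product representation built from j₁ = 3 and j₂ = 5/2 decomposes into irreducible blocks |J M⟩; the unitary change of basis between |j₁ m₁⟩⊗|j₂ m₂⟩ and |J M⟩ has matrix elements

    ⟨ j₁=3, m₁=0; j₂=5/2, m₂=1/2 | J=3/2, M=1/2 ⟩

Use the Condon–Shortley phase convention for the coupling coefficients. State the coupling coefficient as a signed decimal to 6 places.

+0.338062

√[4·4!2!1!/8! · 3!3!3!2!2!1!] = √(144/35)
  +(−1)^2/∏(2,2,1,1,1,0)! = 1/4  (running 1/4)
  +(−1)^3/∏(3,1,0,0,2,1)! = -1/12  (running 1/6)
⟨..|..⟩ = √(144/35)·(1/6) = +0.338062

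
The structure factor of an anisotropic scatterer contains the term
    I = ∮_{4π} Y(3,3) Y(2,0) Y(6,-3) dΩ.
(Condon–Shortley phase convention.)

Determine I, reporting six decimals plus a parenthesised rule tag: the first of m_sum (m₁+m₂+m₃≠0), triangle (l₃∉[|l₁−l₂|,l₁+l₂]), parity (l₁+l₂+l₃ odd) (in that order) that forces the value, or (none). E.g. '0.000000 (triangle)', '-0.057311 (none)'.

|3−2|≤6≤3+2 violated ⇒ I = 0

0.000000 (triangle)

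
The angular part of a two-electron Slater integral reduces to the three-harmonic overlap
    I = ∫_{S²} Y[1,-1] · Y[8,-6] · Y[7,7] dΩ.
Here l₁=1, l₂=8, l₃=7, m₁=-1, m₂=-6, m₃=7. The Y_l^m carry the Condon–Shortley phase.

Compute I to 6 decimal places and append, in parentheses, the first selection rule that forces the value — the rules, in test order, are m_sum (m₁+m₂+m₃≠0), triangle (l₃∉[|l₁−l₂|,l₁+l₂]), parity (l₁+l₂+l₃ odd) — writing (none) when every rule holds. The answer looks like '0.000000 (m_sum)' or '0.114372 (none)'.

0.030597 (none)

Rules hold: Σm=0, L=16 even, 7≤7≤9.
N = 3·17·15 = 765
Δ = 2!·0!·14!/17! = 1/2040
Racah Σ t=1..1: t=1:−1/25401600 = -1/25401600
⇒ 3j(1 8 7; 0 0 0)² = 8/255, sgn +1
Racah Σ t=2..2: t=2:+1/174356582400 = 1/174356582400
⇒ 3j(1 8 7; -1 -6 7)² = 1/2040, sgn +1
4πI² = N·(3j₀)²·(3jₘ)² = 1/85
I = +1·√(0.0117647/4π) = 0.03059748
No selection rule forces the value: the integral is nonzero (none).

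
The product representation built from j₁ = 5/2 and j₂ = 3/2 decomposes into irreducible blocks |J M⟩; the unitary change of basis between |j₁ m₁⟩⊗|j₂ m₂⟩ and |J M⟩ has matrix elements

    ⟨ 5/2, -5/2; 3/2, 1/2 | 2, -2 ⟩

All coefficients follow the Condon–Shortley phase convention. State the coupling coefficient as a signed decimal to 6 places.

√[5·2!3!1!/7! · 0!5!2!1!0!4!] = √(480/7)
  +(−1)^2/∏(2,0,3,0,0,1)! = 1/12  (running 1/12)
⟨..|..⟩ = √(480/7)·(1/12) = +0.690066

+0.690066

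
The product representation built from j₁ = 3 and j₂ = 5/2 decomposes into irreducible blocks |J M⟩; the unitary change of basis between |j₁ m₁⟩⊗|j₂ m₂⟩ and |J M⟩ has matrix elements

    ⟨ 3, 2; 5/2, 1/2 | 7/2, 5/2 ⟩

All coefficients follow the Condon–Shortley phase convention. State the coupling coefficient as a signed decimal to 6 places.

triangle: 2!×4!×3!/10! = 288/3628800
(j±m)!: 5!×1!×3!×2!×6!×1! = 1036800
prefactor² = (2J+1)×Δ×N² = 4608/7
  k=0: +1/(0!×2!×1!×3!×3!×0!) = 1/72
  k=1: −1/(1!×1!×0!×2!×4!×1!) = -1/48
Σ = -1/144  ⇒  CG² = 4608/7×(-1/144)² = 2/63
CG = −√(2/63) = -0.178174

−√(2/63) = -0.178174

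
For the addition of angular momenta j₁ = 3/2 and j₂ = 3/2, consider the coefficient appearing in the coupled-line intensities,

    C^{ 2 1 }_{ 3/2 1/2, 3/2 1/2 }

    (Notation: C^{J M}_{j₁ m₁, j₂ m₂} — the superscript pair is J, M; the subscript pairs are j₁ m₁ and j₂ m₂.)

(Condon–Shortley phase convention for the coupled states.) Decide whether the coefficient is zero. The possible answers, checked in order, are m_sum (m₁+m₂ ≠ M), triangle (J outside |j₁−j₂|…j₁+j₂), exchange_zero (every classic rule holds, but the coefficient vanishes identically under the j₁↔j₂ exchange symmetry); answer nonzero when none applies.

exchange_zero

m-sum: m₁+m₂ = 1/2+1/2 = 1, M = 1  ✓
triangle: |j₁−j₂| = 0 ≤ J = 2 ≤ j₁+j₂ = 3  ✓
exchange: j₁=j₂ and m₁=m₂, and (−1)^(j₁+j₂−J) = (−1)^1 = −1 forces ⟨j₁m₁;j₂m₂|JM⟩ = −⟨j₂m₂;j₁m₁|JM⟩ = −⟨j₁m₁;j₂m₂|JM⟩ ⇒ the coefficient vanishes identically
Racah sum check: Σ_k collapses to 0 ⇒ CG = 0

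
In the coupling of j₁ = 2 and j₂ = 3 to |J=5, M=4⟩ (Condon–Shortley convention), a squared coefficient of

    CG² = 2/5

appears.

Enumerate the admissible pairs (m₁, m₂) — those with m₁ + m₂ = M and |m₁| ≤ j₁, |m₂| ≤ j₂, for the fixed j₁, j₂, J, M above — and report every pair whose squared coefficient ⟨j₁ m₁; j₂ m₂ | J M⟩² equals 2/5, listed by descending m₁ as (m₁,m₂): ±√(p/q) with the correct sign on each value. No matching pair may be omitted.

(1,3): +√(2/5)

Admissible pairs with m₁+m₂ = M = 4: (1,3), (2,2)
  (m₁,m₂)=(2,2): CG² = 3/5, CG = +√(3/5)
  (m₁,m₂)=(1,3): CG² = 2/5, CG = +√(2/5)   ← matches the target
Pairs with CG² = 2/5: (1,3): +√(2/5)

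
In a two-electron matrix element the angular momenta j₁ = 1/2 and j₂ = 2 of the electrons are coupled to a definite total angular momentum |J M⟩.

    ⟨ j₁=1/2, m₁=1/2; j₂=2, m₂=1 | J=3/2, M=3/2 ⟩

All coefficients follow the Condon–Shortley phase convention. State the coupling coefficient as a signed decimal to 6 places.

triangle: 1!*0!*3!/5! = 6/120
(j±m)!: 1!*0!*3!*1!*3!*0! = 36
prefactor² = (2J+1)*Δ*N² = 36/5
  k=0: +1/(0!*1!*0!*3!*0!*0!) = 1/6
Σ = 1/6  ⇒  CG² = 36/5*(1/6)² = 1/5
CG = +√(1/5) = +0.447214

+√(1/5) ≈ +0.447214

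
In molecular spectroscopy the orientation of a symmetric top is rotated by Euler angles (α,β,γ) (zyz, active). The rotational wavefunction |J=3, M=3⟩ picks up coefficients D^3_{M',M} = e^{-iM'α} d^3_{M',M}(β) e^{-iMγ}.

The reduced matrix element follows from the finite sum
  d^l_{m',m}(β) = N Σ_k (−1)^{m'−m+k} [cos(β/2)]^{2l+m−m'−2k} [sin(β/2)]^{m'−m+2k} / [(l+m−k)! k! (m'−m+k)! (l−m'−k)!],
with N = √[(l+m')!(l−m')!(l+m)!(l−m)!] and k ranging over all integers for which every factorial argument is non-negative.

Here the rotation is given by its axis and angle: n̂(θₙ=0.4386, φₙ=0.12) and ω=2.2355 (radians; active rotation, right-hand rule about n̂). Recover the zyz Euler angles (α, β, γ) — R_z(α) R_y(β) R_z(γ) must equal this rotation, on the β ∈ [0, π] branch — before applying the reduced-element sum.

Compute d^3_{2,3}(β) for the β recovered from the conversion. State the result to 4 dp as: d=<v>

d=0.6307

Axis–angle → zyz. n̂ = (sinθₙcosφₙ, sinθₙsinφₙ, cosθₙ) = (+0.421618, +0.050838, +0.905347), ω = 2.2355.
R = I cosω + sinω [n̂]ₓ + (1−cosω) n̂n̂ᵀ gives
  R = [-0.329416, -0.677943, +0.657175; +0.747254, -0.612647, -0.257439; +0.577145, +0.406272, +0.708411]
β = atan2(√(R₁₃²+R₂₃²), R₃₃) = 0.783552; α = atan2(R₂₃, R₁₃) mod 2π = 5.909824; γ = atan2(R₃₂, −R₃₁) mod 2π = 2.528231
d^3_{2,3}(β=0.7836) via the finite sum:
c=cos(0.783552/2)=0.924232, s=sin(0.783552/2)=0.381831; N=√[120·1·720·1]=293.938769
k∈{1} keeps every argument non-negative
  k=1: (−1)^0·293.9388/(120)·0.9242^5·0.3818^1 = +0.630743
d^3_{2,3}(0.7836) = +0.630743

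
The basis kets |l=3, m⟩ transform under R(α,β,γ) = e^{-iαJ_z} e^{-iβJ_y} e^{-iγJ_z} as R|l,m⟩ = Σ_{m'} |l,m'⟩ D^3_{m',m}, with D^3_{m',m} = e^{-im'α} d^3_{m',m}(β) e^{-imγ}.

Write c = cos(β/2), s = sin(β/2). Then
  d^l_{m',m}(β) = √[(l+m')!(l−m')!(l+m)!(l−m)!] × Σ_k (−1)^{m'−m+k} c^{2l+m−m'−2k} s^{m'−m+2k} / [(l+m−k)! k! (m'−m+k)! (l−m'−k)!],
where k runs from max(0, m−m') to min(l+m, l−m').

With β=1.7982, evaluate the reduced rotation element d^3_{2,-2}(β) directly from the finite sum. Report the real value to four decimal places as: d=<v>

d=0.4969

d^3_{2,-2}(β=1.7982) via the finite sum:
c=cos(1.798200/2)=0.622315, s=sin(1.798200/2)=0.782767; N=√[120·1·1·120]=120.000000
k∈{0,1} keeps every argument non-negative
  k=0: (−1)^4·120.0000/(24)·0.6223^2·0.7828^4 = +0.726977
  k=1: (−1)^5·120.0000/(120)·0.6223^0·0.7828^6 = -0.230036
d^3_{2,-2}(1.7982) = +0.726977 -0.230036 = +0.496941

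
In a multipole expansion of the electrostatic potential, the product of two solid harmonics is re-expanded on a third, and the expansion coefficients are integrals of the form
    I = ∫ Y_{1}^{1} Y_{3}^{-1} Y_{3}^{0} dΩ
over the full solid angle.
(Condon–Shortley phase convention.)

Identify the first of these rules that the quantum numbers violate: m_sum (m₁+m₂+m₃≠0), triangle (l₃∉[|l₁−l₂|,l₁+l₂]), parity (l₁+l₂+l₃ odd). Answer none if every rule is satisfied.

parity

Σmᵢ = 0  ✓
l₃∈[|l₁−l₂|,l₁+l₂]=[2,4], have l₃=3  ✓
Σlᵢ = 7 ⇒ odd  ✗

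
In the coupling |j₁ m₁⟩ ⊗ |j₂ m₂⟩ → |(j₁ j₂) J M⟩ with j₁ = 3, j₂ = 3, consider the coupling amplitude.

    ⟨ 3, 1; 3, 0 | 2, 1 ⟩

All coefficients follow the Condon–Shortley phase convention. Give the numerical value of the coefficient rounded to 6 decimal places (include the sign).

+√(1/42) ≈ +0.154303

√[5·4!2!2!/9! · 4!2!3!3!3!1!] = √(96/7)
  +(−1)^1/∏(1,3,1,2,1,0)! = -1/12  (running -1/12)
  +(−1)^2/∏(2,2,0,1,2,1)! = 1/8  (running 1/24)
⟨..|..⟩ = √(96/7)·(1/24) = +0.154303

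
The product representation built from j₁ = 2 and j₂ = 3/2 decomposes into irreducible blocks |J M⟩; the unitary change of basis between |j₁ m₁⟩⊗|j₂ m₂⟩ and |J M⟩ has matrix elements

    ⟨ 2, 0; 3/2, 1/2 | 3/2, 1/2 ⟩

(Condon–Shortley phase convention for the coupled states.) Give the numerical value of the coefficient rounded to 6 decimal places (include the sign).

triangle: 2!*2!*1!/6! = 4/720
(j±m)!: 2!*2!*2!*1!*2!*1! = 16
prefactor² = (2J+1)*Δ*N² = 16/45
  k=1: −1/(1!*1!*1!*1!*1!*0!) = -1
  k=2: +1/(2!*0!*0!*0!*2!*1!) = 1/4
Σ = -3/4  ⇒  CG² = 16/45*(-3/4)² = 1/5
CG = −√(1/5) = -0.447214

-0.447214  (= −√(1/5))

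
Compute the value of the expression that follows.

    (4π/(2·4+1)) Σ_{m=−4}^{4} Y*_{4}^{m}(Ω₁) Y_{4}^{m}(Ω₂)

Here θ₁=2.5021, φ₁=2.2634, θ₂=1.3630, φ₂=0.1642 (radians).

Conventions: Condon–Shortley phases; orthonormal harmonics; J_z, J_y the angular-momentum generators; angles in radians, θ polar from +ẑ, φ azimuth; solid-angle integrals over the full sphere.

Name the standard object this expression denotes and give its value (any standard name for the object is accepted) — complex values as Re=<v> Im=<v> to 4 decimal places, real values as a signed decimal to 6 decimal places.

This sum is the spherical-harmonic addition theorem: it equals the Legendre polynomial P_l(cos γ) of the angle γ between the two directions.
Addition theorem: P_4(cos γ) = (4π/9) Σ_m Y*_{lm}(Ω₁) Y_{lm}(Ω₂), m = −4…4:
  term(m=-4) = -0.01176 + 0.01950j   from Y*(Ω₁)=-0.05231 + 0.02036j, Y(Ω₂)=0.32127 - 0.24769j
  term(m=-3) = -0.05164 - 0.00074j   from Y*(Ω₁)=-0.18662 - 0.10366j, Y(Ω₂)=0.21315 - 0.11441j
  term(m=-2) = 0.04619 + 0.08181j   from Y*(Ω₁)=-0.07710 - 0.41065j, Y(Ω₂)=-0.21285 + 0.07252j
  term(m=-1) = -0.04441 + 0.07608j   from Y*(Ω₁)=0.21799 - 0.26272j, Y(Ω₂)=-0.25458 + 0.04218j
  term(m=+0) = -0.03612 + 0.00000j   from Y*(Ω₁)=-0.19111 + 0.00000j, Y(Ω₂)=0.18899 + 0.00000j
  term(m=+1) = -0.04441 - 0.07608j   from Y*(Ω₁)=-0.21799 - 0.26272j, Y(Ω₂)=0.25458 + 0.04218j
  term(m=+2) = 0.04619 - 0.08181j   from Y*(Ω₁)=-0.07710 + 0.41065j, Y(Ω₂)=-0.21285 - 0.07252j
  term(m=+3) = -0.05164 + 0.00074j   from Y*(Ω₁)=0.18662 - 0.10366j, Y(Ω₂)=-0.21315 - 0.11441j
  term(m=+4) = -0.01176 - 0.01950j   from Y*(Ω₁)=-0.05231 - 0.02036j, Y(Ω₂)=0.32127 + 0.24769j
Total Σ_m = -0.15936 + 0.00000j. Multiply by 1.396263: -0.22251 + 0.00000j. P_4(cos γ) = -0.222506

Legendre polynomial (addition theorem), -0.222506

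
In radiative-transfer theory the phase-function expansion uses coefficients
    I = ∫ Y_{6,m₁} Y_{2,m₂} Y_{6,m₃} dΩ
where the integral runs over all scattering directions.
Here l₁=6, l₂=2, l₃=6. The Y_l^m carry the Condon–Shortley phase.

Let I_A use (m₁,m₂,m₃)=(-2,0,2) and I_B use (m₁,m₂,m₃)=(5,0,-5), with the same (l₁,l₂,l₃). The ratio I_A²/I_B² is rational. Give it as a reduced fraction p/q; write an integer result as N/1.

Same 6,2,6: normalisation and zero-m 3j drop out of the ratio.
A: Δ: 2! 10! 2! / 15! → 1/90090; sum: t=0:+1/322560 t=1:−1/30240 t=2:+1/69120 = -1/64512; 3j²(6 2 6; -2 0 2) = Δ·Π!·Σ² = 10/1001  (sign -1)
B: Δ: 2! 10! 2! / 15! → 1/90090; sum: t=0:+1/1451520 t=1:−1/3628800 = 1/2419200; 3j²(6 2 6; 5 0 -5) = Δ·Π!·Σ² = 11/910  (sign -1)
I_A²/I_B² = (10/1001)/(11/910) = 100/121

100/121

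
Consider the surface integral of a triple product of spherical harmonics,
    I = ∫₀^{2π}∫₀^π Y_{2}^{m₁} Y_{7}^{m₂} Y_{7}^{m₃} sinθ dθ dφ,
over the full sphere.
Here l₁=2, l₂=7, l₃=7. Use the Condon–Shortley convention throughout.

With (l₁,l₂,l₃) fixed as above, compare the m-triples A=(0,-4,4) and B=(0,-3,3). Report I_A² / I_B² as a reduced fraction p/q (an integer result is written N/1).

64/841

Same 2,7,7: normalisation and zero-m 3j drop out of the ratio.
A: Δ: 2! 2! 12! / 17! → 1/185640; sum: t=0:+1/8709120 t=1:−1/7257600 t=2:+1/159667200 = -1/59875200; 3j²(2 7 7; 0 -4 4) = Δ·Π!·Σ² = 8/23205  (sign +1)
B: Δ: 2! 2! 12! / 17! → 1/185640; sum: t=0:+1/3870720 t=1:−1/2177280 t=2:+1/29030400 = -29/174182400; 3j²(2 7 7; 0 -3 3) = Δ·Π!·Σ² = 841/185640  (sign -1)
I_A²/I_B² = (8/23205)/(841/185640) = 64/841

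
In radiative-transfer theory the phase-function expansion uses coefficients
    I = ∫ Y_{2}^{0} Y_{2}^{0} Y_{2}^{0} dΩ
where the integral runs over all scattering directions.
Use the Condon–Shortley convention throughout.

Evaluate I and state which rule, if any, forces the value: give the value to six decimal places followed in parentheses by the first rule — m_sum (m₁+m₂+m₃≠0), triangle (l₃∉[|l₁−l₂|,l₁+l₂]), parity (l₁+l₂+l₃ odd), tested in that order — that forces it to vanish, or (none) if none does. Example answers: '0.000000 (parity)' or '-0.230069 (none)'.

Checks pass: Σm=0; 6 even; l₃=2∈[0,4].
(2·2+1)(2·2+1)(2·2+1) = 125
Δ: 2! 2! 2! / 7! → 1/630
sum: t=0:+1/8 t=1:−1/1 t=2:+1/8 = -3/4
3j²(2 2 2; 0 0 0) = Δ·Π!·Σ² = 2/35  (sign -1)
(m-triple is (0,0,0) — same symbol as above.)
combine: 4πI² = 125·2/35·2/35 = 20/49
take √, sign +1: I = 0.18022375
No selection rule forces the value: the integral is nonzero (none).

0.180224 (none)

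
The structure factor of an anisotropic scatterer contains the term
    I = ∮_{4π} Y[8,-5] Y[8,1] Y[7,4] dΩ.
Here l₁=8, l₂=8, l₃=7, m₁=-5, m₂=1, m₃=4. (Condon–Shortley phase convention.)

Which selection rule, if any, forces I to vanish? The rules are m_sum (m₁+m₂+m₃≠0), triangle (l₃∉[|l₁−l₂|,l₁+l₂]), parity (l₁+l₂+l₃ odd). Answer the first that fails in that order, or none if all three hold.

parity

azimuthal sum: -5 + 1 + 4 = 0  ✓
0 ≤ 7 ≤ 16 (triangle on l)  ✓
L = 8 + 8 + 7 = 23 (odd)  ✗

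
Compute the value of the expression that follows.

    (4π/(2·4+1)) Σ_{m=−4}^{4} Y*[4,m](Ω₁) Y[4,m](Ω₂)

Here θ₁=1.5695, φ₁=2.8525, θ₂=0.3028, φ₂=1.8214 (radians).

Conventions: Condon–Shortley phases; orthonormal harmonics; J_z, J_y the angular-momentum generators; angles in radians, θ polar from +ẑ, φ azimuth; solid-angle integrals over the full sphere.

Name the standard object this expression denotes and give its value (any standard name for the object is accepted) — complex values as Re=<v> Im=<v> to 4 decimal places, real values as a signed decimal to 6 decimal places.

Legendre polynomial (addition theorem), +0.288010

This sum is the spherical-harmonic addition theorem: it equals the Legendre polynomial P_l(cos γ) of the angle γ between the two directions.
Term-by-term m-sum for l=4 (normalisation 4π/9 = 1.396263):
  m=-4: Y*=0.17819 - 0.40507j  Y=0.00188 - 0.00295j  product -0.00086 - 0.00129j
  m=-3: Y*=-0.00105 + 0.00124j  Y=0.02164 + 0.02314j  product -0.00005 + 0.00000j
  m=-2: Y*=-0.28014 + 0.18282j  Y=-0.14028 + 0.07686j  product 0.02525 - 0.04718j
  m=-1: Y*=0.00176 - 0.00052j  Y=-0.11279 - 0.44059j  product -0.00043 - 0.00072j
  m=+0: Y*=0.31735 + 0.00000j  Y=0.49930 + 0.00000j  product 0.15845 + 0.00000j
  m=+1: Y*=-0.00176 - 0.00052j  Y=0.11279 - 0.44059j  product -0.00043 + 0.00072j
  m=+2: Y*=-0.28014 - 0.18282j  Y=-0.14028 - 0.07686j  product 0.02525 + 0.04718j
  m=+3: Y*=0.00105 + 0.00124j  Y=-0.02164 + 0.02314j  product -0.00005 - 0.00000j
  m=+4: Y*=0.17819 + 0.40507j  Y=0.00188 + 0.00295j  product -0.00086 + 0.00129j
Σ over m = 0.20627 - 0.00000j; ×(4π/9) → 0.28801 - 0.00000j. Real part: 0.288010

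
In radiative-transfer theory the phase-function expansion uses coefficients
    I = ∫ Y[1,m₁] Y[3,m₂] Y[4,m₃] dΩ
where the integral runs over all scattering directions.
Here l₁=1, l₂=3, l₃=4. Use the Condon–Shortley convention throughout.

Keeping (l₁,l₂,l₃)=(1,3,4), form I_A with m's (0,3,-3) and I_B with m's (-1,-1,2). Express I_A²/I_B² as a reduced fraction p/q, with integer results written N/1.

Same 1,3,4: normalisation and zero-m 3j drop out of the ratio.
A: Δ: 0! 2! 6! / 9! → 1/252; sum: t=0:+1/720 = 1/720; 3j²(1 3 4; 0 3 -3) = Δ·Π!·Σ² = 1/36  (sign -1)
B: Δ: 0! 2! 6! / 9! → 1/252; sum: t=0:+1/96 = 1/96; 3j²(1 3 4; -1 -1 2) = Δ·Π!·Σ² = 5/84  (sign +1)
I_A²/I_B² = (1/36)/(5/84) = 7/15

7/15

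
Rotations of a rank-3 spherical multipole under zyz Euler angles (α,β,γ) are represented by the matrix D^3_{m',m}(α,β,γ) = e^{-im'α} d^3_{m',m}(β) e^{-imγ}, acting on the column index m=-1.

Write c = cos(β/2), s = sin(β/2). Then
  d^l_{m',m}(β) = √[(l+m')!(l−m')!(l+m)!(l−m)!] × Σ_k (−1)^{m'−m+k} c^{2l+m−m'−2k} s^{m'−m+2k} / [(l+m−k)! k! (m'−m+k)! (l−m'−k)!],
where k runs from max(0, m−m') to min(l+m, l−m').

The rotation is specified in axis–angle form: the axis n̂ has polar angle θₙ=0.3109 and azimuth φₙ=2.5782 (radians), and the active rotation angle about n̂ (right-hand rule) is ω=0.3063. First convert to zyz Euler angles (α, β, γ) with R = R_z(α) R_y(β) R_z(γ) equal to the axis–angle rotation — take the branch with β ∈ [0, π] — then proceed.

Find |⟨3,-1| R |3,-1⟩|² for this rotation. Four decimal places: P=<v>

P=0.9529

Axis–angle → zyz. n̂ = (sinθₙcosφₙ, sinθₙsinφₙ, cosθₙ) = (-0.258636, +0.163377, +0.952059), ω = 0.3063.
R = I cosω + sinω [n̂]ₓ + (1−cosω) n̂n̂ᵀ gives
  R = [+0.956569, -0.289044, +0.037803; +0.285110, +0.954698, +0.085227; -0.060724, -0.070748, +0.995644]
β = atan2(√(R₁₃²+R₂₃²), R₃₃) = 0.093370; α = atan2(R₂₃, R₁₃) mod 2π = 1.153318; γ = atan2(R₃₂, −R₃₁) mod 2π = 5.421696
First d^3_{-1,-1}(β=0.0934), then the phase factors e^{-i(-1)α} and e^{-i(-1)γ}:
With c≡cos(β/2)=0.998910 and s≡sin(β/2)=0.046668, N=[2·24·2·24]^{1/2}=48.000000
The bounds max(0,m−m')=0 and min(l+m,l−m')=2 give 3 terms
  k=0: (−1)^0·48.0000/(48)·0.9989^6·0.0467^0 = +0.993481
  k=1: (−1)^1·48.0000/(6)·0.9989^4·0.0467^2 = -0.017347
  k=2: (−1)^2·48.0000/(8)·0.9989^2·0.0467^4 = +0.000028
d^3_{-1,-1}(0.0934) = +0.993481 -0.017347 +0.000028 = +0.976161
|D^3_{-1,-1}|² = |d^3_{-1,-1}(β)|² = (+0.976161)² = 0.952891 (the z-rotation phases have unit modulus)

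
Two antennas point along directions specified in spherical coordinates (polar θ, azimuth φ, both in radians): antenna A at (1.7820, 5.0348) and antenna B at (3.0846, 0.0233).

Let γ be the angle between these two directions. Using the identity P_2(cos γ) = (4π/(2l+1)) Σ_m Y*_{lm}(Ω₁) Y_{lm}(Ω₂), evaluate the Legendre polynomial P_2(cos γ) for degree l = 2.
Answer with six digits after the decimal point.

-0.423583

Expand P_2 via completeness: Σ_{m} conj(Y_{2,m}) at Ω₁ times Y_{2,m} at Ω₂ —
  [-2]  conj(Y_{2,-2})(Ω₁) = -0.29515 - 0.22197j ; Y_{2,-2}(Ω₂) = 0.00125 - 0.00006j ; Δ = -0.00038 - 0.00026j
  [-1]  conj(Y_{2,-1})(Ω₁) = -0.05018 + 0.15020j ; Y_{2,-1}(Ω₂) = -0.04392 + 0.00102j ; Δ = 0.00205 - 0.00665j
  [+0]  conj(Y_{2,0})(Ω₁) = -0.27381 + 0.00000j ; Y_{2,0}(Ω₂) = 0.62771 + 0.00000j ; Δ = -0.17187 + 0.00000j
  [+1]  conj(Y_{2,1})(Ω₁) = 0.05018 + 0.15020j ; Y_{2,1}(Ω₂) = 0.04392 + 0.00102j ; Δ = 0.00205 + 0.00665j
  [+2]  conj(Y_{2,2})(Ω₁) = -0.29515 + 0.22197j ; Y_{2,2}(Ω₂) = 0.00125 + 0.00006j ; Δ = -0.00038 + 0.00026j
Accumulated sum -0.16854 + 0.00000j; after 4π/(2l+1) scaling, -0.42358 + 0.00000j ⇒ P_2 = -0.423583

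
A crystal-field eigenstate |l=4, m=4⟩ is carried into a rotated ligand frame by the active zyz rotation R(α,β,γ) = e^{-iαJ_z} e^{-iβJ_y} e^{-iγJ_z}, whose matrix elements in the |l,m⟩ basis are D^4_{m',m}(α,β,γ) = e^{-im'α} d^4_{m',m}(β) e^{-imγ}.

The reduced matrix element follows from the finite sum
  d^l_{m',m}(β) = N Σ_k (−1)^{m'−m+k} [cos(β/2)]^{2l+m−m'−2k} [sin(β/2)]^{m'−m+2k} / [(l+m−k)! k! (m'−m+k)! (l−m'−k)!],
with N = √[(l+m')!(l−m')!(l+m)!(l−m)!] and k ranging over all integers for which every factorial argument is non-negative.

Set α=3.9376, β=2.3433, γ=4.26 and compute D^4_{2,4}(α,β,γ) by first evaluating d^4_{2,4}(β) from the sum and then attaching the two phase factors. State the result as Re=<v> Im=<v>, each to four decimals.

First d^4_{2,4}(β=2.3433), then the phase factors e^{-i(2)α} and e^{-i(4)γ}:
c=cos(2.343300/2)=0.388632, s=sin(2.343300/2)=0.921393; N=√[720·2·40320·1]=7619.763776
The bounds max(0,m−m')=2 and min(l+m,l−m')=2 give 1 term
  k=2: (−1)^0·7619.7638/(1440)·0.3886^6·0.9214^2 = +0.015477
d^4_{2,4}(2.3433) = +0.015477
Attach z-rotation phases: D = e^{-i(2)(3.9376)}·(+0.015477)·e^{-i(4)(4.2600)} = +0.015113+0.003340i

Re=0.0151 Im=0.0033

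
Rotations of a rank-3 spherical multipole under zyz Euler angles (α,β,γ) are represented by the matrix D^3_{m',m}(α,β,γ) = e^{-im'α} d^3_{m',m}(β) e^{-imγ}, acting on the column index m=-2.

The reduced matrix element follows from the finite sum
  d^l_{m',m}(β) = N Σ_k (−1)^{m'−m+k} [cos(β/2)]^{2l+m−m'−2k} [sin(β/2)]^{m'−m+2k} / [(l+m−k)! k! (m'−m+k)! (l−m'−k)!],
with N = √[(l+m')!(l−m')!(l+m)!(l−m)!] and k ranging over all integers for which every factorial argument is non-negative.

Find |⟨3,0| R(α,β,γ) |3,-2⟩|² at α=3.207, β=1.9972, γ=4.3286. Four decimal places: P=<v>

First d^3_{0,-2}(β=1.9972), then the phase factors e^{-i(0)α} and e^{-i(-2)γ}:
With c≡cos(β/2)=0.541480 and s≡sin(β/2)=0.840714, N=[6·6·1·120]^{1/2}=65.726707
Admissible k: 0..1 (factorial args all ≥0)
  k=0: (−1)^2·65.7267/(12)·0.5415^4·0.8407^2 = +0.332802
  k=1: (−1)^3·65.7267/(12)·0.5415^2·0.8407^4 = -0.802265
d^3_{0,-2}(1.9972) = +0.332802 -0.802265 = -0.469463
|D^3_{0,-2}|² = |d^3_{0,-2}(β)|² = (-0.469463)² = 0.220395 (the z-rotation phases have unit modulus)

P=0.2204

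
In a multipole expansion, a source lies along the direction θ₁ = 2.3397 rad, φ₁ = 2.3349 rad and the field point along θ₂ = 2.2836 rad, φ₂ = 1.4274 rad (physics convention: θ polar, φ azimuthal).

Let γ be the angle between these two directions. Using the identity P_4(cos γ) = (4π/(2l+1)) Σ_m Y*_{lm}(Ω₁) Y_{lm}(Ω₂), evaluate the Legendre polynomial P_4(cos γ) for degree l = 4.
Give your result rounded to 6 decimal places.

-0.262677

Summing Y*_{l m}(θ₁,φ₁)·Y_{l m}(θ₂,φ₂) over m ∈ [−4, 4]; prefactor 4π/(2·4+1) = 1.396263:
  term(m=-4) = (-0.015112, -0.008030)   from Y*(Ω₁)=(-0.117624, 0.010043), Y(Ω₂)=(0.121762, 0.078663)
  term(m=-3) = (-0.104592, 0.046594)   from Y*(Ω₁)=(-0.242558, -0.213390), Y(Ω₂)=(0.147809, -0.322130)
  term(m=-2) = (-0.038023, 0.152595)   from Y*(Ω₁)=(-0.017541, -0.411627), Y(Ω₂)=(-0.366111, -0.107974)
  term(m=-1) = (-0.000084, -0.000107)   from Y*(Ω₁)=(0.062904, -0.065641), Y(Ω₂)=(0.000213, -0.001477)
  term(m=+0) = (0.127492, 0.000000)   from Y*(Ω₁)=(-0.351519, -0.000000), Y(Ω₂)=(-0.362690, 0.000000)
  term(m=+1) = (-0.000084, 0.000107)   from Y*(Ω₁)=(-0.062904, -0.065641), Y(Ω₂)=(-0.000213, -0.001477)
  term(m=+2) = (-0.038023, -0.152595)   from Y*(Ω₁)=(-0.017541, 0.411627), Y(Ω₂)=(-0.366111, 0.107974)
  term(m=+3) = (-0.104592, -0.046594)   from Y*(Ω₁)=(0.242558, -0.213390), Y(Ω₂)=(-0.147809, -0.322130)
  term(m=+4) = (-0.015112, 0.008030)   from Y*(Ω₁)=(-0.117624, -0.010043), Y(Ω₂)=(0.121762, -0.078663)
Σ over m = (-0.188128, -0.000000); ×(4π/9) → (-0.262677, -0.000000). Real part: -0.262677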